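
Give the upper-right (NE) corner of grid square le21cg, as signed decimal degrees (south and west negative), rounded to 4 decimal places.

Field L=11, E=4: +11·20° lon, +4·10° lat → SW at lon 40°, lat -50°.
Square 2, 1: +2·2° lon, +1·1° lat → SW at lon 44°, lat -49°.
Subsquare c=2, g=6: +2·0.0833333° lon, +6·0.0416667° lat → SW at lon 44.1667°, lat -48.75°.
Cell spans 0.0833333° lon × 0.0416667° lat. NE corner is SW corner plus one full cell.
latitude -48.7083, longitude 44.2500.

-48.7083, 44.2500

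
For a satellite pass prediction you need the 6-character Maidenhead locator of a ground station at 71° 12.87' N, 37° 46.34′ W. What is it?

HQ11cf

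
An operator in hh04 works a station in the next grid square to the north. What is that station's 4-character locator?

Latitude square 4; +1 → 5.
The longitude characters are unchanged.

HH05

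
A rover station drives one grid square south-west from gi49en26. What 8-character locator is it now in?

Longitude extended square 2; −1 → 1.
Latitude extended square 6; −1 → 5.

GI49en15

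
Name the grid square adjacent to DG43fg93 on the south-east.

Longitude extended square 9; +1 → 10, wraps to 0, carry into subsquare.
Longitude subsquare f = 5; +1 → 6 = g.
Latitude extended square 3; −1 → 2.

DG43gg02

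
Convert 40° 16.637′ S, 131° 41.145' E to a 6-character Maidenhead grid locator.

PE59ur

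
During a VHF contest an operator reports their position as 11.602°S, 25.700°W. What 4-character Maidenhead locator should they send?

HH78

Shift to the Maidenhead origin (180°W, 90°S): lon 154.30, lat 78.40.
Field: lon ⌊154.30/20⌋ = 7 → H; lat ⌊78.40/10⌋ = 7 → H.
Square: lon ⌊14.30/2⌋ = 7; lat ⌊8.40/1⌋ = 8.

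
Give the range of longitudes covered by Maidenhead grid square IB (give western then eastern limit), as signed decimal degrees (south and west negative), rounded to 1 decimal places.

-20.0, 0.0

Field I=8, B=1: +8·20° lon, +1·10° lat → SW at lon -20°, lat -80°.
Cell spans 20° lon × 10° lat.
west -20.0, east 0.0.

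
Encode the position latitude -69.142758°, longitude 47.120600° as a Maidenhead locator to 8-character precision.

LC30nu45

Add 180° to longitude and 90° to latitude: 227.12060, 20.85724.
Field: 227.12060/20 → 11 → L, 20.85724/10 → 2 → C; chars LC.
Square: 7.12060/2 → 3, 0.85724/1 → 0; chars 30.
Subsquare: 1.12060/0.0833333 → 13 → n, 0.85724/0.0416667 → 20 → u; chars nu.
Extended square: 0.03727/0.00833333 → 4, 0.02391/0.00416667 → 5; chars 45.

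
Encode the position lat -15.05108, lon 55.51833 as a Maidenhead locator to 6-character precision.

Offset from 180°W / 90°S: lon 235.5183°, lat 74.9489°.
Field: 235.5183/20 → 11 → L, 74.9489/10 → 7 → H; chars LH.
Square: 15.5183/2 → 7, 4.9489/1 → 4; chars 74.
Subsquare: 1.5183/0.0833333 → 18 → s, 0.9489/0.0416667 → 22 → w; chars sw.

LH74sw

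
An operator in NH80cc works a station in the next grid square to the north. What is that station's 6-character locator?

Latitude subsquare c = 2; +1 → 3 = d.
The longitude characters are unchanged.

NH80cd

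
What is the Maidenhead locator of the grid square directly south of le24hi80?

LE24hh89

Latitude extended square 0; −1 → -1, wraps to 9, carry into subsquare.
Latitude subsquare i = 8; −1 → 7 = h.
The longitude characters are unchanged.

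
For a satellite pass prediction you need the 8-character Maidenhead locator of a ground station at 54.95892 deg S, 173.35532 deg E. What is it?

Shift to the Maidenhead origin (180°W, 90°S): lon 353.35532, lat 35.04108.
Field: 353.35532/20 → 17 → R, 35.04108/10 → 3 → D; chars RD.
Square: 13.35532/2 → 6, 5.04108/1 → 5; chars 65.
Subsquare: 1.35532/0.0833333 → 16 → q, 0.04108/0.0416667 → 0 → a; chars qa.
Extended square: 0.02199/0.00833333 → 2, 0.04108/0.00416667 → 9; chars 29.

RD65qa29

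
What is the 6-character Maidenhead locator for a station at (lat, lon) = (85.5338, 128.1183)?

Add 180° to longitude and 90° to latitude: 308.1183, 175.5338.
Field (20°×10°, letters A–R): 308.1183/20 → 15 → P, 175.5338/10 → 17 → R; chars PR.
Square (2°×1°, digits 0–9): 8.1183/2 → 4, 5.5338/1 → 5; chars 45.
Subsquare (5′×2.5′, letters a–x): 0.1183/0.0833333 → 1 → b, 0.5338/0.0416667 → 12 → m; chars bm.

PR45bm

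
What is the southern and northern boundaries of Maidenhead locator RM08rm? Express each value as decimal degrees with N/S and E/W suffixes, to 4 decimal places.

38.5000° N, 38.5417° N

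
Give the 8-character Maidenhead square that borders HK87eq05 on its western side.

Longitude extended square 0; −1 → -1, wraps to 9, carry into subsquare.
Longitude subsquare e = 4; −1 → 3 = d.
The latitude characters are unchanged.

HK87dq95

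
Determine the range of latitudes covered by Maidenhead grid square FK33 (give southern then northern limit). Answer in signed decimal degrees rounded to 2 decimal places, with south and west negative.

Field F=5, K=10: +5·20° lon, +10·10° lat → SW at lon -80°, lat 10°.
Square 3, 3: +3·2° lon, +3·1° lat → SW at lon -74°, lat 13°.
Cell spans 2° lon × 1° lat.
south 13.00, north 14.00.

13.00, 14.00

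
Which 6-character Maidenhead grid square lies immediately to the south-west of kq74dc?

KQ74cb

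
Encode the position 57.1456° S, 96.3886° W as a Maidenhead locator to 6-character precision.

Offset from 180°W / 90°S: lon 83.6114°, lat 32.8544°.
Field: lon ⌊83.6114/20⌋ = 4 → E; lat ⌊32.8544/10⌋ = 3 → D.
Square: lon ⌊3.6114/2⌋ = 1; lat ⌊2.8544/1⌋ = 2.
Subsquare: lon ⌊1.6114/0.0833333⌋ = 19 → t; lat ⌊0.8544/0.0416667⌋ = 20 → u.

ED12tu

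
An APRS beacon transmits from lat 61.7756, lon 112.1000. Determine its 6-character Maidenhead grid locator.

OP61bs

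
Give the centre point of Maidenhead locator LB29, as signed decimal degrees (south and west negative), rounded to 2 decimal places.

-70.50, 45.00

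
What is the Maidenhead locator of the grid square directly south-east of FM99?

GM08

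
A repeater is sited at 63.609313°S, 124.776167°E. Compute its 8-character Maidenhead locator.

PC26jj33

Offset from 180°W / 90°S: lon 304.77617°, lat 26.39069°.
Field: lon ⌊304.77617/20⌋ = 15 → P; lat ⌊26.39069/10⌋ = 2 → C.
Square: lon ⌊4.77617/2⌋ = 2; lat ⌊6.39069/1⌋ = 6.
Subsquare: lon ⌊0.77617/0.0833333⌋ = 9 → j; lat ⌊0.39069/0.0416667⌋ = 9 → j.
Extended square: lon ⌊0.02617/0.00833333⌋ = 3; lat ⌊0.01569/0.00416667⌋ = 3.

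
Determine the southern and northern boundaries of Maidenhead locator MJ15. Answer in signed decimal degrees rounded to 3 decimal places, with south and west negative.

Field M=12, J=9: +12·20° lon, +9·10° lat → SW at lon 60°, lat 0°.
Square 1, 5: +1·2° lon, +5·1° lat → SW at lon 62°, lat 5°.
Cell spans 2° lon × 1° lat.
south 5.000, north 6.000.

5.000, 6.000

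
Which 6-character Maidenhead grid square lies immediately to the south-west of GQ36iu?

Longitude subsquare i = 8; −1 → 7 = h.
Latitude subsquare u = 20; −1 → 19 = t.

GQ36ht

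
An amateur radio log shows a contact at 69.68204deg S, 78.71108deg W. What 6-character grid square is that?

Add 180° to longitude and 90° to latitude: 101.2889, 20.3180.
Field: 101.2889/20 → 5 → F, 20.3180/10 → 2 → C; chars FC.
Square: 1.2889/2 → 0, 0.3180/1 → 0; chars 00.
Subsquare: 1.2889/0.0833333 → 15 → p, 0.3180/0.0416667 → 7 → h; chars ph.

FC00ph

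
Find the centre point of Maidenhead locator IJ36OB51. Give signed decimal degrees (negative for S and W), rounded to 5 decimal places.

6.04792, -12.78750

Field I=8, J=9: +8·20° lon, +9·10° lat → SW at lon -20°, lat 0°.
Square 3, 6: +3·2° lon, +6·1° lat → SW at lon -14°, lat 6°.
Subsquare o=14, b=1: +14·0.0833333° lon, +1·0.0416667° lat → SW at lon -12.8333°, lat 6.04167°.
Extended square 5, 1: +5·0.00833333° lon, +1·0.00416667° lat → SW at lon -12.7917°, lat 6.04583°.
Cell spans 0.00833333° lon × 0.00416667° lat. Centre is SW corner plus half of each.
latitude 6.04792, longitude -12.78750.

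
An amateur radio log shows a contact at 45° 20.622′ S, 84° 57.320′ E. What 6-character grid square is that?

NE24lp

Shift to the Maidenhead origin (180°W, 90°S): lon 264.9553, lat 44.6563.
Field (20°×10°, letters A–R): lon ⌊264.9553/20⌋ = 13 → N; lat ⌊44.6563/10⌋ = 4 → E.
Square (2°×1°, digits 0–9): lon ⌊4.9553/2⌋ = 2; lat ⌊4.6563/1⌋ = 4.
Subsquare (5′×2.5′, letters a–x): lon ⌊0.9553/0.0833333⌋ = 11 → l; lat ⌊0.6563/0.0416667⌋ = 15 → p.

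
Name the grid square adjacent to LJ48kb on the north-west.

LJ48jc

Longitude subsquare k = 10; −1 → 9 = j.
Latitude subsquare b = 1; +1 → 2 = c.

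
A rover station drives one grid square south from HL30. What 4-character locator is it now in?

HK39

Latitude square 0; −1 → -1, wraps to 9, carry into field.
Latitude field L = 11; −1 → 10 = K.
The longitude characters are unchanged.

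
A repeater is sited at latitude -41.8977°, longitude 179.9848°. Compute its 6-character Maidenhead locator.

RE98xc

Offset from 180°W / 90°S: lon 359.9848°, lat 48.1023°.
Field (20°×10°, letters A–R): 359.9848/20 → 17 → R, 48.1023/10 → 4 → E; chars RE.
Square (2°×1°, digits 0–9): 19.9848/2 → 9, 8.1023/1 → 8; chars 98.
Subsquare (5′×2.5′, letters a–x): 1.9848/0.0833333 → 23 → x, 0.1023/0.0416667 → 2 → c; chars xc.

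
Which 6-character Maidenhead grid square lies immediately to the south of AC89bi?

AC89bh

Latitude subsquare i = 8; −1 → 7 = h.
The longitude characters are unchanged.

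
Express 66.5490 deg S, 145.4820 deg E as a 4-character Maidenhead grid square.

Shift to the Maidenhead origin (180°W, 90°S): lon 325.48, lat 23.45.
Field: lon ⌊325.48/20⌋ = 16 → Q; lat ⌊23.45/10⌋ = 2 → C.
Square: lon ⌊5.48/2⌋ = 2; lat ⌊3.45/1⌋ = 3.

QC23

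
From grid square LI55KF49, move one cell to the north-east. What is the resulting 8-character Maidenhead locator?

Longitude extended square 4; +1 → 5.
Latitude extended square 9; +1 → 10, wraps to 0, carry into subsquare.
Latitude subsquare f = 5; +1 → 6 = g.

LI55kg50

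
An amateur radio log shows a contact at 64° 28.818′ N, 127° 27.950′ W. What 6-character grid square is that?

CP64gl

Add 180° to longitude and 90° to latitude: 52.5342, 154.4803.
Field: 52.5342/20 → 2 → C, 154.4803/10 → 15 → P; chars CP.
Square: 12.5342/2 → 6, 4.4803/1 → 4; chars 64.
Subsquare: 0.5342/0.0833333 → 6 → g, 0.4803/0.0416667 → 11 → l; chars gl.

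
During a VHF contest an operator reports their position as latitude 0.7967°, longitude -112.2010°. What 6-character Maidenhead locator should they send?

Add 180° to longitude and 90° to latitude: 67.7990, 90.7967.
Field (20°×10°, letters A–R): lon ⌊67.7990/20⌋ = 3 → D; lat ⌊90.7967/10⌋ = 9 → J.
Square (2°×1°, digits 0–9): lon ⌊7.7990/2⌋ = 3; lat ⌊0.7967/1⌋ = 0.
Subsquare (5′×2.5′, letters a–x): lon ⌊1.7990/0.0833333⌋ = 21 → v; lat ⌊0.7967/0.0416667⌋ = 19 → t.

DJ30vt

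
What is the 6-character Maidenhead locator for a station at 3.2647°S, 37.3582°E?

Add 180° to longitude and 90° to latitude: 217.3582, 86.7353.
Field: 217.3582/20 → 10 → K, 86.7353/10 → 8 → I; chars KI.
Square: 17.3582/2 → 8, 6.7353/1 → 6; chars 86.
Subsquare: 1.3582/0.0833333 → 16 → q, 0.7353/0.0416667 → 17 → r; chars qr.

KI86qr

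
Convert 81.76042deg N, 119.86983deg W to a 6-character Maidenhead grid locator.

DR01bs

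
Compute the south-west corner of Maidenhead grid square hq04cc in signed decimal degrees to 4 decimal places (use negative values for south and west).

74.0833, -39.8333

Field H=7, Q=16: +7·20° lon, +16·10° lat → SW at lon -40°, lat 70°.
Square 0, 4: +0·2° lon, +4·1° lat → SW at lon -40°, lat 74°.
Subsquare c=2, c=2: +2·0.0833333° lon, +2·0.0416667° lat → SW at lon -39.8333°, lat 74.0833°.
latitude 74.0833, longitude -39.8333.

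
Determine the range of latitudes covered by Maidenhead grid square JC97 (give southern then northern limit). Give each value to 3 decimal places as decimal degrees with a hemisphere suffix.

63.000° S, 62.000° S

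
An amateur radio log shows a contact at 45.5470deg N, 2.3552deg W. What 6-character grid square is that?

IN85tn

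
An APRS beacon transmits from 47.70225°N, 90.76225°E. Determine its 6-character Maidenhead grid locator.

Add 180° to longitude and 90° to latitude: 270.7622, 137.7022.
Field (20°×10°, letters A–R): lon ⌊270.7622/20⌋ = 13 → N; lat ⌊137.7022/10⌋ = 13 → N.
Square (2°×1°, digits 0–9): lon ⌊10.7622/2⌋ = 5; lat ⌊7.7022/1⌋ = 7.
Subsquare (5′×2.5′, letters a–x): lon ⌊0.7622/0.0833333⌋ = 9 → j; lat ⌊0.7022/0.0416667⌋ = 16 → q.

NN57jq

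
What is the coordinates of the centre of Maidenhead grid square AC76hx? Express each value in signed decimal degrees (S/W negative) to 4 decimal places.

-63.0208, -165.3750

Field A=0, C=2: +0·20° lon, +2·10° lat → SW at lon -180°, lat -70°.
Square 7, 6: +7·2° lon, +6·1° lat → SW at lon -166°, lat -64°.
Subsquare h=7, x=23: +7·0.0833333° lon, +23·0.0416667° lat → SW at lon -165.417°, lat -63.0417°.
Cell spans 0.0833333° lon × 0.0416667° lat. Centre is SW corner plus half of each.
latitude -63.0208, longitude -165.3750.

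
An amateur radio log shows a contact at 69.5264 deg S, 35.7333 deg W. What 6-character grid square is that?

HC20dl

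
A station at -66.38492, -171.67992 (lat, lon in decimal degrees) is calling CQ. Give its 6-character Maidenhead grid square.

AC43do

Shift to the Maidenhead origin (180°W, 90°S): lon 8.3201, lat 23.6151.
Field: 8.3201/20 → 0 → A, 23.6151/10 → 2 → C; chars AC.
Square: 8.3201/2 → 4, 3.6151/1 → 3; chars 43.
Subsquare: 0.3201/0.0833333 → 3 → d, 0.6151/0.0416667 → 14 → o; chars do.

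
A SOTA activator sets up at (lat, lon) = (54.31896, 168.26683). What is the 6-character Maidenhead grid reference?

Offset from 180°W / 90°S: lon 348.2668°, lat 144.3190°.
Field (20°×10°, letters A–R): lon ⌊348.2668/20⌋ = 17 → R; lat ⌊144.3190/10⌋ = 14 → O.
Square (2°×1°, digits 0–9): lon ⌊8.2668/2⌋ = 4; lat ⌊4.3190/1⌋ = 4.
Subsquare (5′×2.5′, letters a–x): lon ⌊0.2668/0.0833333⌋ = 3 → d; lat ⌊0.3190/0.0416667⌋ = 7 → h.

RO44dh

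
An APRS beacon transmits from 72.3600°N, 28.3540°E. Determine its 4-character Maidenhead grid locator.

Add 180° to longitude and 90° to latitude: 208.35, 162.36.
Field: lon ⌊208.35/20⌋ = 10 → K; lat ⌊162.36/10⌋ = 16 → Q.
Square: lon ⌊8.35/2⌋ = 4; lat ⌊2.36/1⌋ = 2.

KQ42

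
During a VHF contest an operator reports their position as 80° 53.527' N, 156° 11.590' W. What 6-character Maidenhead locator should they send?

Offset from 180°W / 90°S: lon 23.8068°, lat 170.8921°.
Field: lon ⌊23.8068/20⌋ = 1 → B; lat ⌊170.8921/10⌋ = 17 → R.
Square: lon ⌊3.8068/2⌋ = 1; lat ⌊0.8921/1⌋ = 0.
Subsquare: lon ⌊1.8068/0.0833333⌋ = 21 → v; lat ⌊0.8921/0.0416667⌋ = 21 → v.

BR10vv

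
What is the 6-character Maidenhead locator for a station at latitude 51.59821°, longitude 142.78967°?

QO11jo

Offset from 180°W / 90°S: lon 322.7897°, lat 141.5982°.
Field: 322.7897/20 → 16 → Q, 141.5982/10 → 14 → O; chars QO.
Square: 2.7897/2 → 1, 1.5982/1 → 1; chars 11.
Subsquare: 0.7897/0.0833333 → 9 → j, 0.5982/0.0416667 → 14 → o; chars jo.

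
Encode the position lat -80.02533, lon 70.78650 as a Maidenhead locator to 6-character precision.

Shift to the Maidenhead origin (180°W, 90°S): lon 250.7865, lat 9.9747.
Field: 250.7865/20 → 12 → M, 9.9747/10 → 0 → A; chars MA.
Square: 10.7865/2 → 5, 9.9747/1 → 9; chars 59.
Subsquare: 0.7865/0.0833333 → 9 → j, 0.9747/0.0416667 → 23 → x; chars jx.

MA59jx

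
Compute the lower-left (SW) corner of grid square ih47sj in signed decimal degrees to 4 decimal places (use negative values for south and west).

Field I=8, H=7: +8·20° lon, +7·10° lat → SW at lon -20°, lat -20°.
Square 4, 7: +4·2° lon, +7·1° lat → SW at lon -12°, lat -13°.
Subsquare s=18, j=9: +18·0.0833333° lon, +9·0.0416667° lat → SW at lon -10.5°, lat -12.625°.
latitude -12.6250, longitude -10.5000.

-12.6250, -10.5000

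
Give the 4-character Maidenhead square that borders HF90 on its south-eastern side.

IE09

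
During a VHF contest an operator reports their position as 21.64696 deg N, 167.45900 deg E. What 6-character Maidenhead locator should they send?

RL31rp

Add 180° to longitude and 90° to latitude: 347.4590, 111.6470.
Field: lon ⌊347.4590/20⌋ = 17 → R; lat ⌊111.6470/10⌋ = 11 → L.
Square: lon ⌊7.4590/2⌋ = 3; lat ⌊1.6470/1⌋ = 1.
Subsquare: lon ⌊1.4590/0.0833333⌋ = 17 → r; lat ⌊0.6470/0.0416667⌋ = 15 → p.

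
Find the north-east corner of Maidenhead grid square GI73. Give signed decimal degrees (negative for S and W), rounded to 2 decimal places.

Field G=6, I=8: +6·20° lon, +8·10° lat → SW at lon -60°, lat -10°.
Square 7, 3: +7·2° lon, +3·1° lat → SW at lon -46°, lat -7°.
Cell spans 2° lon × 1° lat. NE corner is SW corner plus one full cell.
latitude -6.00, longitude -44.00.

-6.00, -44.00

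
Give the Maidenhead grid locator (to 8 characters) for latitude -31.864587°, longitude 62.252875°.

Shift to the Maidenhead origin (180°W, 90°S): lon 242.25288, lat 58.13541.
Field: lon ⌊242.25288/20⌋ = 12 → M; lat ⌊58.13541/10⌋ = 5 → F.
Square: lon ⌊2.25288/2⌋ = 1; lat ⌊8.13541/1⌋ = 8.
Subsquare: lon ⌊0.25288/0.0833333⌋ = 3 → d; lat ⌊0.13541/0.0416667⌋ = 3 → d.
Extended square: lon ⌊0.00288/0.00833333⌋ = 0; lat ⌊0.01041/0.00416667⌋ = 2.

MF18dd02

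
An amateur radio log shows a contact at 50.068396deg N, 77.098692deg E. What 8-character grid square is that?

Add 180° to longitude and 90° to latitude: 257.09869, 140.06840.
Field: 257.09869/20 → 12 → M, 140.06840/10 → 14 → O; chars MO.
Square: 17.09869/2 → 8, 0.06840/1 → 0; chars 80.
Subsquare: 1.09869/0.0833333 → 13 → n, 0.06840/0.0416667 → 1 → b; chars nb.
Extended square: 0.01536/0.00833333 → 1, 0.02673/0.00416667 → 6; chars 16.

MO80nb16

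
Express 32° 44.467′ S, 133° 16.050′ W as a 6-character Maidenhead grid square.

CF37ig

Shift to the Maidenhead origin (180°W, 90°S): lon 46.7325, lat 57.2589.
Field (20°×10°, letters A–R): 46.7325/20 → 2 → C, 57.2589/10 → 5 → F; chars CF.
Square (2°×1°, digits 0–9): 6.7325/2 → 3, 7.2589/1 → 7; chars 37.
Subsquare (5′×2.5′, letters a–x): 0.7325/0.0833333 → 8 → i, 0.2589/0.0416667 → 6 → g; chars ig.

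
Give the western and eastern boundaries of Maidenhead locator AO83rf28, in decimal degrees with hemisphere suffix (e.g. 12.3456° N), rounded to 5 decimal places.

Field A=0, O=14: +0·20° lon, +14·10° lat → SW at lon -180°, lat 50°.
Square 8, 3: +8·2° lon, +3·1° lat → SW at lon -164°, lat 53°.
Subsquare r=17, f=5: +17·0.0833333° lon, +5·0.0416667° lat → SW at lon -162.583°, lat 53.2083°.
Extended square 2, 8: +2·0.00833333° lon, +8·0.00416667° lat → SW at lon -162.567°, lat 53.2417°.
Cell spans 0.00833333° lon × 0.00416667° lat.
west 162.56667° W, east 162.55833° W.

162.56667° W, 162.55833° W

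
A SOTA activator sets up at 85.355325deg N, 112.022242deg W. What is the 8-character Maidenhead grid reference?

Add 180° to longitude and 90° to latitude: 67.97776, 175.35532.
Field (20°×10°, letters A–R): 67.97776/20 → 3 → D, 175.35532/10 → 17 → R; chars DR.
Square (2°×1°, digits 0–9): 7.97776/2 → 3, 5.35532/1 → 5; chars 35.
Subsquare (5′×2.5′, letters a–x): 1.97776/0.0833333 → 23 → x, 0.35532/0.0416667 → 8 → i; chars xi.
Extended square (30″×15″, digits 0–9): 0.06109/0.00833333 → 7, 0.02199/0.00416667 → 5; chars 75.

DR35xi75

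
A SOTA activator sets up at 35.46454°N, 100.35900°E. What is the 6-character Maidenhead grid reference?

OM05el

Shift to the Maidenhead origin (180°W, 90°S): lon 280.3590, lat 125.4645.
Field (20°×10°, letters A–R): lon ⌊280.3590/20⌋ = 14 → O; lat ⌊125.4645/10⌋ = 12 → M.
Square (2°×1°, digits 0–9): lon ⌊0.3590/2⌋ = 0; lat ⌊5.4645/1⌋ = 5.
Subsquare (5′×2.5′, letters a–x): lon ⌊0.3590/0.0833333⌋ = 4 → e; lat ⌊0.4645/0.0416667⌋ = 11 → l.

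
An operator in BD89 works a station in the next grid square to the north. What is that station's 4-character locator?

BE80

Latitude square 9; +1 → 10, wraps to 0, carry into field.
Latitude field D = 3; +1 → 4 = E.
The longitude characters are unchanged.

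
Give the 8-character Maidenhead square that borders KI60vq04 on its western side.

Longitude extended square 0; −1 → -1, wraps to 9, carry into subsquare.
Longitude subsquare v = 21; −1 → 20 = u.
The latitude characters are unchanged.

KI60uq94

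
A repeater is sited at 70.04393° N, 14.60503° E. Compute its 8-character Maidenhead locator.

Add 180° to longitude and 90° to latitude: 194.60503, 160.04393.
Field: 194.60503/20 → 9 → J, 160.04393/10 → 16 → Q; chars JQ.
Square: 14.60503/2 → 7, 0.04393/1 → 0; chars 70.
Subsquare: 0.60503/0.0833333 → 7 → h, 0.04393/0.0416667 → 1 → b; chars hb.
Extended square: 0.02170/0.00833333 → 2, 0.00226/0.00416667 → 0; chars 20.

JQ70hb20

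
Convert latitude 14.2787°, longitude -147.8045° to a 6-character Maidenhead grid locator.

Offset from 180°W / 90°S: lon 32.1955°, lat 104.2787°.
Field: 32.1955/20 → 1 → B, 104.2787/10 → 10 → K; chars BK.
Square: 12.1955/2 → 6, 4.2787/1 → 4; chars 64.
Subsquare: 0.1955/0.0833333 → 2 → c, 0.2787/0.0416667 → 6 → g; chars cg.

BK64cg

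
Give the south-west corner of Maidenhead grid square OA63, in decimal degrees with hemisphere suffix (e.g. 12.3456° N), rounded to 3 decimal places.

Field O=14, A=0: +14·20° lon, +0·10° lat → SW at lon 100°, lat -90°.
Square 6, 3: +6·2° lon, +3·1° lat → SW at lon 112°, lat -87°.
latitude 87.000° S, longitude 112.000° E.

87.000° S, 112.000° E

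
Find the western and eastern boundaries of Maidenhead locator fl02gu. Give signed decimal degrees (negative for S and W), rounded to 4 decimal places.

-79.5000, -79.4167

Field F=5, L=11: +5·20° lon, +11·10° lat → SW at lon -80°, lat 20°.
Square 0, 2: +0·2° lon, +2·1° lat → SW at lon -80°, lat 22°.
Subsquare g=6, u=20: +6·0.0833333° lon, +20·0.0416667° lat → SW at lon -79.5°, lat 22.8333°.
Cell spans 0.0833333° lon × 0.0416667° lat.
west -79.5000, east -79.4167.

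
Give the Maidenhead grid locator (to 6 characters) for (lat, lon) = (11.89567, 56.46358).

Offset from 180°W / 90°S: lon 236.4636°, lat 101.8957°.
Field: 236.4636/20 → 11 → L, 101.8957/10 → 10 → K; chars LK.
Square: 16.4636/2 → 8, 1.8957/1 → 1; chars 81.
Subsquare: 0.4636/0.0833333 → 5 → f, 0.8957/0.0416667 → 21 → v; chars fv.

LK81fv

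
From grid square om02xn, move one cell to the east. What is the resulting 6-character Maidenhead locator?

OM12an

Longitude subsquare x = 23; +1 → 24, wraps to 0 = a, carry into square.
Longitude square 0; +1 → 1.
The latitude characters are unchanged.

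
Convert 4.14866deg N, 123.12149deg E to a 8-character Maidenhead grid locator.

Add 180° to longitude and 90° to latitude: 303.12149, 94.14866.
Field (20°×10°, letters A–R): lon ⌊303.12149/20⌋ = 15 → P; lat ⌊94.14866/10⌋ = 9 → J.
Square (2°×1°, digits 0–9): lon ⌊3.12149/2⌋ = 1; lat ⌊4.14866/1⌋ = 4.
Subsquare (5′×2.5′, letters a–x): lon ⌊1.12149/0.0833333⌋ = 13 → n; lat ⌊0.14866/0.0416667⌋ = 3 → d.
Extended square (30″×15″, digits 0–9): lon ⌊0.03816/0.00833333⌋ = 4; lat ⌊0.02366/0.00416667⌋ = 5.

PJ14nd45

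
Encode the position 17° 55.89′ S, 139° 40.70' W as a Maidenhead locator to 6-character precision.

CH02db

Offset from 180°W / 90°S: lon 40.3217°, lat 72.0685°.
Field: lon ⌊40.3217/20⌋ = 2 → C; lat ⌊72.0685/10⌋ = 7 → H.
Square: lon ⌊0.3217/2⌋ = 0; lat ⌊2.0685/1⌋ = 2.
Subsquare: lon ⌊0.3217/0.0833333⌋ = 3 → d; lat ⌊0.0685/0.0416667⌋ = 1 → b.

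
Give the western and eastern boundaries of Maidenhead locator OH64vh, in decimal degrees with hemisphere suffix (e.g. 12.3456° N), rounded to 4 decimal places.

Field O=14, H=7: +14·20° lon, +7·10° lat → SW at lon 100°, lat -20°.
Square 6, 4: +6·2° lon, +4·1° lat → SW at lon 112°, lat -16°.
Subsquare v=21, h=7: +21·0.0833333° lon, +7·0.0416667° lat → SW at lon 113.75°, lat -15.7083°.
Cell spans 0.0833333° lon × 0.0416667° lat.
west 113.7500° E, east 113.8333° E.

113.7500° E, 113.8333° E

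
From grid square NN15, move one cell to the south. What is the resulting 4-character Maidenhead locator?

NN14

Latitude square 5; −1 → 4.
The longitude characters are unchanged.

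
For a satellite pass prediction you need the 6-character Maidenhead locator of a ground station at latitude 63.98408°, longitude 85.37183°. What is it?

NP23qx

Offset from 180°W / 90°S: lon 265.3718°, lat 153.9841°.
Field (20°×10°, letters A–R): lon ⌊265.3718/20⌋ = 13 → N; lat ⌊153.9841/10⌋ = 15 → P.
Square (2°×1°, digits 0–9): lon ⌊5.3718/2⌋ = 2; lat ⌊3.9841/1⌋ = 3.
Subsquare (5′×2.5′, letters a–x): lon ⌊1.3718/0.0833333⌋ = 16 → q; lat ⌊0.9841/0.0416667⌋ = 23 → x.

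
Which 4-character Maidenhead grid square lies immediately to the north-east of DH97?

Longitude square 9; +1 → 10, wraps to 0, carry into field.
Longitude field D = 3; +1 → 4 = E.
Latitude square 7; +1 → 8.

EH08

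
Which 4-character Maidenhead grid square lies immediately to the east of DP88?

Longitude square 8; +1 → 9.
The latitude characters are unchanged.

DP98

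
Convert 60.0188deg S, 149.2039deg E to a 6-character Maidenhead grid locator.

QC49ox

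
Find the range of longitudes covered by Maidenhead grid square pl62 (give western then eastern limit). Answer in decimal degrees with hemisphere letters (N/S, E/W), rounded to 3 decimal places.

132.000° E, 134.000° E

Field P=15, L=11: +15·20° lon, +11·10° lat → SW at lon 120°, lat 20°.
Square 6, 2: +6·2° lon, +2·1° lat → SW at lon 132°, lat 22°.
Cell spans 2° lon × 1° lat.
west 132.000° E, east 134.000° E.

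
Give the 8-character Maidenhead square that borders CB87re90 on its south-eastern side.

Longitude extended square 9; +1 → 10, wraps to 0, carry into subsquare.
Longitude subsquare r = 17; +1 → 18 = s.
Latitude extended square 0; −1 → -1, wraps to 9, carry into subsquare.
Latitude subsquare e = 4; −1 → 3 = d.

CB87sd09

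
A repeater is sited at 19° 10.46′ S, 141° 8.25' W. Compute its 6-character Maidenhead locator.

Add 180° to longitude and 90° to latitude: 38.8625, 70.8257.
Field: lon ⌊38.8625/20⌋ = 1 → B; lat ⌊70.8257/10⌋ = 7 → H.
Square: lon ⌊18.8625/2⌋ = 9; lat ⌊0.8257/1⌋ = 0.
Subsquare: lon ⌊0.8625/0.0833333⌋ = 10 → k; lat ⌊0.8257/0.0416667⌋ = 19 → t.

BH90kt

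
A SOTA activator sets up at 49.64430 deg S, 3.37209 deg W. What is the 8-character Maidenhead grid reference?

IE80hi55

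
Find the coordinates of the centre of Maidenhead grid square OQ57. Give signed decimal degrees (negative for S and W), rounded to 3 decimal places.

Field O=14, Q=16: +14·20° lon, +16·10° lat → SW at lon 100°, lat 70°.
Square 5, 7: +5·2° lon, +7·1° lat → SW at lon 110°, lat 77°.
Cell spans 2° lon × 1° lat. Centre is SW corner plus half of each.
latitude 77.500, longitude 111.000.

77.500, 111.000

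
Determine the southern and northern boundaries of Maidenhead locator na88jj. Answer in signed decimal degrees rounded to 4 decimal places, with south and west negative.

Field N=13, A=0: +13·20° lon, +0·10° lat → SW at lon 80°, lat -90°.
Square 8, 8: +8·2° lon, +8·1° lat → SW at lon 96°, lat -82°.
Subsquare j=9, j=9: +9·0.0833333° lon, +9·0.0416667° lat → SW at lon 96.75°, lat -81.625°.
Cell spans 0.0833333° lon × 0.0416667° lat.
south -81.6250, north -81.5833.

-81.6250, -81.5833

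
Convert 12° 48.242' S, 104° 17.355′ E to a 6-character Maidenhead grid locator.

Add 180° to longitude and 90° to latitude: 284.2892, 77.1960.
Field: lon ⌊284.2892/20⌋ = 14 → O; lat ⌊77.1960/10⌋ = 7 → H.
Square: lon ⌊4.2892/2⌋ = 2; lat ⌊7.1960/1⌋ = 7.
Subsquare: lon ⌊0.2892/0.0833333⌋ = 3 → d; lat ⌊0.1960/0.0416667⌋ = 4 → e.

OH27de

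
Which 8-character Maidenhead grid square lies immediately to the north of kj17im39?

KJ17in30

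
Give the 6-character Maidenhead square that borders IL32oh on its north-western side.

Longitude subsquare o = 14; −1 → 13 = n.
Latitude subsquare h = 7; +1 → 8 = i.

IL32ni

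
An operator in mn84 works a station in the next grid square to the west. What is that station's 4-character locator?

Longitude square 8; −1 → 7.
The latitude characters are unchanged.

MN74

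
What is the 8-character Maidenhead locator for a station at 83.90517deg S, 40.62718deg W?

Offset from 180°W / 90°S: lon 139.37282°, lat 6.09483°.
Field: lon ⌊139.37282/20⌋ = 6 → G; lat ⌊6.09483/10⌋ = 0 → A.
Square: lon ⌊19.37282/2⌋ = 9; lat ⌊6.09483/1⌋ = 6.
Subsquare: lon ⌊1.37282/0.0833333⌋ = 16 → q; lat ⌊0.09483/0.0416667⌋ = 2 → c.
Extended square: lon ⌊0.03949/0.00833333⌋ = 4; lat ⌊0.01150/0.00416667⌋ = 2.

GA96qc42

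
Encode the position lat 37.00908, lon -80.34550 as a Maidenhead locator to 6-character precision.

EM97ta

Shift to the Maidenhead origin (180°W, 90°S): lon 99.6545, lat 127.0091.
Field (20°×10°, letters A–R): lon ⌊99.6545/20⌋ = 4 → E; lat ⌊127.0091/10⌋ = 12 → M.
Square (2°×1°, digits 0–9): lon ⌊19.6545/2⌋ = 9; lat ⌊7.0091/1⌋ = 7.
Subsquare (5′×2.5′, letters a–x): lon ⌊1.6545/0.0833333⌋ = 19 → t; lat ⌊0.0091/0.0416667⌋ = 0 → a.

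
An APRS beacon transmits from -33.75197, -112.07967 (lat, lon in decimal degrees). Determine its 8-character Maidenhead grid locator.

DF36xf09

Shift to the Maidenhead origin (180°W, 90°S): lon 67.92033, lat 56.24803.
Field: lon ⌊67.92033/20⌋ = 3 → D; lat ⌊56.24803/10⌋ = 5 → F.
Square: lon ⌊7.92033/2⌋ = 3; lat ⌊6.24803/1⌋ = 6.
Subsquare: lon ⌊1.92033/0.0833333⌋ = 23 → x; lat ⌊0.24803/0.0416667⌋ = 5 → f.
Extended square: lon ⌊0.00366/0.00833333⌋ = 0; lat ⌊0.03970/0.00416667⌋ = 9.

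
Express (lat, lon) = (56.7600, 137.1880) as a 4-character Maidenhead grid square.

Offset from 180°W / 90°S: lon 317.19°, lat 146.76°.
Field (20°×10°, letters A–R): lon ⌊317.19/20⌋ = 15 → P; lat ⌊146.76/10⌋ = 14 → O.
Square (2°×1°, digits 0–9): lon ⌊17.19/2⌋ = 8; lat ⌊6.76/1⌋ = 6.

PO86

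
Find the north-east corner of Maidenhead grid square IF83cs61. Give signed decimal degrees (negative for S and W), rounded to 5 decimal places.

Field I=8, F=5: +8·20° lon, +5·10° lat → SW at lon -20°, lat -40°.
Square 8, 3: +8·2° lon, +3·1° lat → SW at lon -4°, lat -37°.
Subsquare c=2, s=18: +2·0.0833333° lon, +18·0.0416667° lat → SW at lon -3.83333°, lat -36.25°.
Extended square 6, 1: +6·0.00833333° lon, +1·0.00416667° lat → SW at lon -3.78333°, lat -36.2458°.
Cell spans 0.00833333° lon × 0.00416667° lat. NE corner is SW corner plus one full cell.
latitude -36.24167, longitude -3.77500.

-36.24167, -3.77500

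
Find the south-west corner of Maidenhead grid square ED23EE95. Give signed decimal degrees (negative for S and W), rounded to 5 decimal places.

-56.81250, -95.59167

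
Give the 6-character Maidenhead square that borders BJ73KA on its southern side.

Latitude subsquare a = 0; −1 → -1, wraps to 23 = x, carry into square.
Latitude square 3; −1 → 2.
The longitude characters are unchanged.

BJ72kx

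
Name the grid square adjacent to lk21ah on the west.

LK11xh

Longitude subsquare a = 0; −1 → -1, wraps to 23 = x, carry into square.
Longitude square 2; −1 → 1.
The latitude characters are unchanged.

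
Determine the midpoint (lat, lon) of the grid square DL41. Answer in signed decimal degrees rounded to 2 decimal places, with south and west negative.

Field D=3, L=11: +3·20° lon, +11·10° lat → SW at lon -120°, lat 20°.
Square 4, 1: +4·2° lon, +1·1° lat → SW at lon -112°, lat 21°.
Cell spans 2° lon × 1° lat. Centre is SW corner plus half of each.
latitude 21.50, longitude -111.00.

21.50, -111.00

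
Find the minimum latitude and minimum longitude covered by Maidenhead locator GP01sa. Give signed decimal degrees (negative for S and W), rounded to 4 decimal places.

Field G=6, P=15: +6·20° lon, +15·10° lat → SW at lon -60°, lat 60°.
Square 0, 1: +0·2° lon, +1·1° lat → SW at lon -60°, lat 61°.
Subsquare s=18, a=0: +18·0.0833333° lon, +0·0.0416667° lat → SW at lon -58.5°, lat 61°.
latitude 61.0000, longitude -58.5000.

61.0000, -58.5000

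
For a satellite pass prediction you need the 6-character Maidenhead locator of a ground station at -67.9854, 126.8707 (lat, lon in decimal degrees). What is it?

PC32ka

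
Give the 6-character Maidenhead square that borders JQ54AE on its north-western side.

Longitude subsquare a = 0; −1 → -1, wraps to 23 = x, carry into square.
Longitude square 5; −1 → 4.
Latitude subsquare e = 4; +1 → 5 = f.

JQ44xf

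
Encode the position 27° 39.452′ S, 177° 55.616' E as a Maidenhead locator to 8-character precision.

Shift to the Maidenhead origin (180°W, 90°S): lon 357.92693, lat 62.34247.
Field: lon ⌊357.92693/20⌋ = 17 → R; lat ⌊62.34247/10⌋ = 6 → G.
Square: lon ⌊17.92693/2⌋ = 8; lat ⌊2.34247/1⌋ = 2.
Subsquare: lon ⌊1.92693/0.0833333⌋ = 23 → x; lat ⌊0.34247/0.0416667⌋ = 8 → i.
Extended square: lon ⌊0.01027/0.00833333⌋ = 1; lat ⌊0.00913/0.00416667⌋ = 2.

RG82xi12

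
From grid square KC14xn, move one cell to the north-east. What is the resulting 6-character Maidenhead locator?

KC24ao

Longitude subsquare x = 23; +1 → 24, wraps to 0 = a, carry into square.
Longitude square 1; +1 → 2.
Latitude subsquare n = 13; +1 → 14 = o.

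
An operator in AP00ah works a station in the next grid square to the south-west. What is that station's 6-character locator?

RP90xg

Longitude subsquare a = 0; −1 → -1, wraps to 23 = x, carry into square.
Longitude square 0; −1 → -1, wraps to 9, carry into field.
Longitude field A = 0; −1 → -1, wraps to 17 = R, wrapping around the antimeridian.
Latitude subsquare h = 7; −1 → 6 = g.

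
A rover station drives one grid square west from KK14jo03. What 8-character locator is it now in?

KK14io93

Longitude extended square 0; −1 → -1, wraps to 9, carry into subsquare.
Longitude subsquare j = 9; −1 → 8 = i.
The latitude characters are unchanged.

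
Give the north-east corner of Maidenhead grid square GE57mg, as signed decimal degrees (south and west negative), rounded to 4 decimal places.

-42.7083, -48.9167

Field G=6, E=4: +6·20° lon, +4·10° lat → SW at lon -60°, lat -50°.
Square 5, 7: +5·2° lon, +7·1° lat → SW at lon -50°, lat -43°.
Subsquare m=12, g=6: +12·0.0833333° lon, +6·0.0416667° lat → SW at lon -49°, lat -42.75°.
Cell spans 0.0833333° lon × 0.0416667° lat. NE corner is SW corner plus one full cell.
latitude -42.7083, longitude -48.9167.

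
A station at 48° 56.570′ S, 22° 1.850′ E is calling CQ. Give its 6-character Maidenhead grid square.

Add 180° to longitude and 90° to latitude: 202.0308, 41.0572.
Field: lon ⌊202.0308/20⌋ = 10 → K; lat ⌊41.0572/10⌋ = 4 → E.
Square: lon ⌊2.0308/2⌋ = 1; lat ⌊1.0572/1⌋ = 1.
Subsquare: lon ⌊0.0308/0.0833333⌋ = 0 → a; lat ⌊0.0572/0.0416667⌋ = 1 → b.

KE11ab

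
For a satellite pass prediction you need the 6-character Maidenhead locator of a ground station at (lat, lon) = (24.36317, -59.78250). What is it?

Offset from 180°W / 90°S: lon 120.2175°, lat 114.3632°.
Field: lon ⌊120.2175/20⌋ = 6 → G; lat ⌊114.3632/10⌋ = 11 → L.
Square: lon ⌊0.2175/2⌋ = 0; lat ⌊4.3632/1⌋ = 4.
Subsquare: lon ⌊0.2175/0.0833333⌋ = 2 → c; lat ⌊0.3632/0.0416667⌋ = 8 → i.

GL04ci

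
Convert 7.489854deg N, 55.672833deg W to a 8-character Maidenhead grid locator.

GJ27dl97

Offset from 180°W / 90°S: lon 124.32717°, lat 97.48985°.
Field: lon ⌊124.32717/20⌋ = 6 → G; lat ⌊97.48985/10⌋ = 9 → J.
Square: lon ⌊4.32717/2⌋ = 2; lat ⌊7.48985/1⌋ = 7.
Subsquare: lon ⌊0.32717/0.0833333⌋ = 3 → d; lat ⌊0.48985/0.0416667⌋ = 11 → l.
Extended square: lon ⌊0.07717/0.00833333⌋ = 9; lat ⌊0.03152/0.00416667⌋ = 7.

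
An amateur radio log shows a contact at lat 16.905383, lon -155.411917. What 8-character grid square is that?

Shift to the Maidenhead origin (180°W, 90°S): lon 24.58808, lat 106.90538.
Field: lon ⌊24.58808/20⌋ = 1 → B; lat ⌊106.90538/10⌋ = 10 → K.
Square: lon ⌊4.58808/2⌋ = 2; lat ⌊6.90538/1⌋ = 6.
Subsquare: lon ⌊0.58808/0.0833333⌋ = 7 → h; lat ⌊0.90538/0.0416667⌋ = 21 → v.
Extended square: lon ⌊0.00475/0.00833333⌋ = 0; lat ⌊0.03038/0.00416667⌋ = 7.

BK26hv07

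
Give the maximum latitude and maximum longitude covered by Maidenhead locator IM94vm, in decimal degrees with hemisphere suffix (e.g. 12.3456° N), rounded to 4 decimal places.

34.5417° N, 0.1667° W

Field I=8, M=12: +8·20° lon, +12·10° lat → SW at lon -20°, lat 30°.
Square 9, 4: +9·2° lon, +4·1° lat → SW at lon -2°, lat 34°.
Subsquare v=21, m=12: +21·0.0833333° lon, +12·0.0416667° lat → SW at lon -0.25°, lat 34.5°.
Cell spans 0.0833333° lon × 0.0416667° lat. NE corner is SW corner plus one full cell.
latitude 34.5417° N, longitude 0.1667° W.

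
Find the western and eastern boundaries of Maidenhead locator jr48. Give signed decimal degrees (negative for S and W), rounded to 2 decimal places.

8.00, 10.00

Field J=9, R=17: +9·20° lon, +17·10° lat → SW at lon 0°, lat 80°.
Square 4, 8: +4·2° lon, +8·1° lat → SW at lon 8°, lat 88°.
Cell spans 2° lon × 1° lat.
west 8.00, east 10.00.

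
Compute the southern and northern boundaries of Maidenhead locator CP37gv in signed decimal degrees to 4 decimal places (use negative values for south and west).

67.8750, 67.9167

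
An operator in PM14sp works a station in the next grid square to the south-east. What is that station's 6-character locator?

Longitude subsquare s = 18; +1 → 19 = t.
Latitude subsquare p = 15; −1 → 14 = o.

PM14to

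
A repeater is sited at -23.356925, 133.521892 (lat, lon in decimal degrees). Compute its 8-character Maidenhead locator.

PG66sp24

Offset from 180°W / 90°S: lon 313.52189°, lat 66.64307°.
Field (20°×10°, letters A–R): lon ⌊313.52189/20⌋ = 15 → P; lat ⌊66.64307/10⌋ = 6 → G.
Square (2°×1°, digits 0–9): lon ⌊13.52189/2⌋ = 6; lat ⌊6.64307/1⌋ = 6.
Subsquare (5′×2.5′, letters a–x): lon ⌊1.52189/0.0833333⌋ = 18 → s; lat ⌊0.64307/0.0416667⌋ = 15 → p.
Extended square (30″×15″, digits 0–9): lon ⌊0.02189/0.00833333⌋ = 2; lat ⌊0.01807/0.00416667⌋ = 4.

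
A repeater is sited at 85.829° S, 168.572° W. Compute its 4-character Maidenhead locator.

AA54

Add 180° to longitude and 90° to latitude: 11.43, 4.17.
Field: 11.43/20 → 0 → A, 4.17/10 → 0 → A; chars AA.
Square: 11.43/2 → 5, 4.17/1 → 4; chars 54.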